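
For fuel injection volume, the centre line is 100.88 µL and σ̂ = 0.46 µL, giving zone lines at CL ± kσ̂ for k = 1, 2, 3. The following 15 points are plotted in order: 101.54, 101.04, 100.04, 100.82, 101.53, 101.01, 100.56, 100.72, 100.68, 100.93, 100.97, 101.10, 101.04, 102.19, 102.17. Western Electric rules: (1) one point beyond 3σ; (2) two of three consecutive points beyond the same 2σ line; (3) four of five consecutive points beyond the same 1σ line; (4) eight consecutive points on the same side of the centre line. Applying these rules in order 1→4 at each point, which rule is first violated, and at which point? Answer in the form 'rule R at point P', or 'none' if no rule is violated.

rule 2 at point 15

Zone of each point (C = within 1σ̂, B = 1σ̂–2σ̂, A = 2σ̂–3σ̂, * = beyond 3σ̂; sign = side of CL): 1:+B, 2:+C, 3:-B, 4:-C, 5:+B, 6:+C, 7:-C, 8:-C, 9:-C, 10:+C, 11:+C, 12:+C, 13:+C, 14:+A, 15:+A
Rule 2 (two of three consecutive points beyond the same 2σ limit) is satisfied at point 15.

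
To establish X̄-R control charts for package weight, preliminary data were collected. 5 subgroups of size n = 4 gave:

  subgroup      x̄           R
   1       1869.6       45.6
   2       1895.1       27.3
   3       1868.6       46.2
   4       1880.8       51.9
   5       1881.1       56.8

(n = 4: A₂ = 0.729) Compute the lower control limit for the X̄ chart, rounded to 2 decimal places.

X̄̄ = (1869.6 + 1895.1 + 1868.6 + 1880.8 + 1881.1) / 5 = 9395.2000 / 5 = 1879.0400
R̄ = (45.6 + 27.3 + 46.2 + 51.9 + 56.8) / 5 = 227.8000 / 5 = 45.5600
LCL = X̄̄ − A₂·R̄ = 1879.0400 − 0.729 × 45.5600 = 1845.8268

1845.83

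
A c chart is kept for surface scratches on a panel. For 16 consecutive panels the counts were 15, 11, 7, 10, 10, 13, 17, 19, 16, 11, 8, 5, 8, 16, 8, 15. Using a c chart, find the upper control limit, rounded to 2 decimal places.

22.12

c̄ = (15 + 11 + 7 + 10 + 10 + 13 + 17 + 19 + 16 + 11 + 8 + 5 + 8 + 16 + 8 + 15) / 16 = 189 / 16 = 11.8125
UCL = c̄ + 3√c̄ = 11.8125 + 3 × √11.8125 = 11.8125 + 3 × 3.4369 = 22.1233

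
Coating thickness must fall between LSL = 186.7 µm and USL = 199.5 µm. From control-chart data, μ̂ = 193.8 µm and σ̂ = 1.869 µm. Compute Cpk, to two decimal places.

1.02

Cpu = (USL − μ̂) / (3σ̂) = (199.5 − 193.8) / (3 × 1.869) = 1.0166; Cpl = (μ̂ − LSL) / (3σ̂) = (193.8 − 186.7) / (3 × 1.869) = 1.2663; Cpk = min(Cpu, Cpl) = 1.0166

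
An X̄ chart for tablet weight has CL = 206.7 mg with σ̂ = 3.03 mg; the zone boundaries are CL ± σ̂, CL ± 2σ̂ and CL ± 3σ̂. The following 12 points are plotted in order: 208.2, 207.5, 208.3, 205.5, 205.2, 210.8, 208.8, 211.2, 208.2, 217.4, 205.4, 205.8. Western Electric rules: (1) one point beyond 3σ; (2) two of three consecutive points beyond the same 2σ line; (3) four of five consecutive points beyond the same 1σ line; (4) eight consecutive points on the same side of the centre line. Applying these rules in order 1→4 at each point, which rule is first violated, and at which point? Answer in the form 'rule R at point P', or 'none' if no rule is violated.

Zone of each point (C = within 1σ̂, B = 1σ̂–2σ̂, A = 2σ̂–3σ̂, * = beyond 3σ̂; sign = side of CL): 1:+C, 2:+C, 3:+C, 4:-C, 5:-C, 6:+B, 7:+C, 8:+B, 9:+C, 10:+*, 11:-C, 12:-C
Rule 1 (one point beyond the 3σ limits) is satisfied at point 10.

rule 1 at point 10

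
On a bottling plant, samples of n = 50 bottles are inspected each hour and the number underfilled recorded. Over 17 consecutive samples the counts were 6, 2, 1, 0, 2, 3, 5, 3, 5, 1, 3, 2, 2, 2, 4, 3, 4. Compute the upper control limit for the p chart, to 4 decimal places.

0.1544

p̄ = Σdᵢ / (k·n) = 48 / (17 × 50) = 0.05647
UCL = p̄ + 3·√(p̄(1−p̄)/n) = 0.05647 + 3 × √(0.05647×0.94353/50) = 0.05647 + 3 × 0.03264 = 0.15440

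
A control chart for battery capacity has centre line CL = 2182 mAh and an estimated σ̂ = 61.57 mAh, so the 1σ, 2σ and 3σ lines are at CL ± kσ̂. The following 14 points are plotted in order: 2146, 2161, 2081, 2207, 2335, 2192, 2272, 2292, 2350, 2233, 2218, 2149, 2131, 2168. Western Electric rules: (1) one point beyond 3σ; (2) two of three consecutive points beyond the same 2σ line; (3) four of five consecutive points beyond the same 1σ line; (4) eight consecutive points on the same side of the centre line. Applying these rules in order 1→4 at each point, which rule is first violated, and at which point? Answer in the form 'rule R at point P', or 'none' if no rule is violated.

rule 3 at point 9

Zone of each point (C = within 1σ̂, B = 1σ̂–2σ̂, A = 2σ̂–3σ̂, * = beyond 3σ̂; sign = side of CL): 1:-C, 2:-C, 3:-B, 4:+C, 5:+A, 6:+C, 7:+B, 8:+B, 9:+A, 10:+C, 11:+C, 12:-C, 13:-C, 14:-C
Rule 3 (four of five consecutive points beyond the same 1σ limit) is satisfied at point 9.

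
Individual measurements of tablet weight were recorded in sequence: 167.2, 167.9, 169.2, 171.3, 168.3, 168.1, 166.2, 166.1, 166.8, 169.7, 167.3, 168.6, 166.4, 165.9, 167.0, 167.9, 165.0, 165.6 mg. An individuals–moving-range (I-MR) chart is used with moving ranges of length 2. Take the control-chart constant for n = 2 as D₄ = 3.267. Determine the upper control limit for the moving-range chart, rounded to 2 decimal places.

4.77

Moving ranges: 0.7, 1.3, 2.1, 3.0, 0.2, 1.9, 0.1, 0.7, 2.9, 2.4, 1.3, 2.2, 0.5, 1.1, 0.9, 2.9, 0.6; M̄R̄ = 24.8000 / 17 = 1.4588
UCL_MR = D₄·M̄R̄ = 3.267 × 1.4588 = 4.7660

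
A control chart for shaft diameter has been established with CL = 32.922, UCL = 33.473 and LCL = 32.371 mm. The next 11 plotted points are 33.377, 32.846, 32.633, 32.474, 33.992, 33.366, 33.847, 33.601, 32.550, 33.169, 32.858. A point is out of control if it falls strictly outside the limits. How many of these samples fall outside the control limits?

Compare each point to [32.371, 33.473]: sample 5 = 33.992 > UCL; sample 7 = 33.847 > UCL; sample 8 = 33.601 > UCL.

3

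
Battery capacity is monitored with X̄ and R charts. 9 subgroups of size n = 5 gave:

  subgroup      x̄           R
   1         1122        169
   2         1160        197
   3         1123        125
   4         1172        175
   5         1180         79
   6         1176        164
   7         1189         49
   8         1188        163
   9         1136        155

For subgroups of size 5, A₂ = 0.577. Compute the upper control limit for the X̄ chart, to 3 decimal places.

1242.472

X̄̄ = (1122 + 1160 + 1123 + 1172 + 1180 + 1176 + 1189 + 1188 + 1136) / 9 = 10446.0000 / 9 = 1160.6667
R̄ = (169 + 197 + 125 + 175 + 79 + 164 + 49 + 163 + 155) / 9 = 1276.0000 / 9 = 141.7778
UCL = X̄̄ + A₂·R̄ = 1160.6667 + 0.577 × 141.7778 = 1242.4724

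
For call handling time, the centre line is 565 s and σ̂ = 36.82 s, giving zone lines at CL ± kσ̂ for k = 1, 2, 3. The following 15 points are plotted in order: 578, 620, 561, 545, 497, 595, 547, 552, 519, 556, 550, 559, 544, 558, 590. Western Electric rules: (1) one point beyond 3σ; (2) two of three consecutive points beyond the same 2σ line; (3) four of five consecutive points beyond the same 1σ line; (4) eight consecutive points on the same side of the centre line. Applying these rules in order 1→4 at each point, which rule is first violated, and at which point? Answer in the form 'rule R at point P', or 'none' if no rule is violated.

rule 4 at point 14

Zone of each point (C = within 1σ̂, B = 1σ̂–2σ̂, A = 2σ̂–3σ̂, * = beyond 3σ̂; sign = side of CL): 1:+C, 2:+B, 3:-C, 4:-C, 5:-B, 6:+C, 7:-C, 8:-C, 9:-B, 10:-C, 11:-C, 12:-C, 13:-C, 14:-C, 15:+C
Rule 4 (eight consecutive points on the same side of the centre line) is satisfied at point 14.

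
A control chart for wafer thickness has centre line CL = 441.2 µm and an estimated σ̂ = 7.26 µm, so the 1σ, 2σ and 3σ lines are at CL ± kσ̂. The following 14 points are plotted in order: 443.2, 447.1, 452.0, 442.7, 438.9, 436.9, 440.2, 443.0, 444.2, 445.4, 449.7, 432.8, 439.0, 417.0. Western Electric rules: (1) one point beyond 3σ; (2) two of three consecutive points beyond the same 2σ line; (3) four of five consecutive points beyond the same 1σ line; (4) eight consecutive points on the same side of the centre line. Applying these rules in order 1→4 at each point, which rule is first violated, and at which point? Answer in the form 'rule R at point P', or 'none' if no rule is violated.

Zone of each point (C = within 1σ̂, B = 1σ̂–2σ̂, A = 2σ̂–3σ̂, * = beyond 3σ̂; sign = side of CL): 1:+C, 2:+C, 3:+B, 4:+C, 5:-C, 6:-C, 7:-C, 8:+C, 9:+C, 10:+C, 11:+B, 12:-B, 13:-C, 14:-*
Rule 1 (one point beyond the 3σ limits) is satisfied at point 14.

rule 1 at point 14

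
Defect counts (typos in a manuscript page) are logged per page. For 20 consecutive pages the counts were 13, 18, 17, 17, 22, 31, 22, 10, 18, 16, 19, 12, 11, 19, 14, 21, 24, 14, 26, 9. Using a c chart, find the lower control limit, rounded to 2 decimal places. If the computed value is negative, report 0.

c̄ = (13 + 18 + 17 + 17 + 22 + 31 + 22 + 10 + 18 + 16 + 19 + 12 + 11 + 19 + 14 + 21 + 24 + 14 + 26 + 9) / 20 = 353 / 20 = 17.6500
LCL = c̄ − 3√c̄ = 17.6500 − 3 × 4.2012 = 5.0464

5.05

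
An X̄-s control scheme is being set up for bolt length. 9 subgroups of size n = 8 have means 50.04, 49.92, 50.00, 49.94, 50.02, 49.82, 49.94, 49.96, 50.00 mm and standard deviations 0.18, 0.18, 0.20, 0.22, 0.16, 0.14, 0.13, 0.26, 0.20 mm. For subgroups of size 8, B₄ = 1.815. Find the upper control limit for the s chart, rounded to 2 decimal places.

0.34

s̄ = (0.18 + 0.18 + 0.20 + 0.22 + 0.16 + 0.14 + 0.13 + 0.26 + 0.20) / 9 = 0.1856
UCL_s = B₄·s̄ = 1.815 × 0.1856 = 0.3368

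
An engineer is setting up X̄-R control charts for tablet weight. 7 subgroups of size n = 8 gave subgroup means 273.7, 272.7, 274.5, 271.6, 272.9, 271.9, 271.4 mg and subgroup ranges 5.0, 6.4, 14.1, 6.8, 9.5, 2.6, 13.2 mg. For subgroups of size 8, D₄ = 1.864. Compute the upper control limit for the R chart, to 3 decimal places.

15.338

R̄ = (5.0 + 6.4 + 14.1 + 6.8 + 9.5 + 2.6 + 13.2) / 7 = 57.6000 / 7 = 8.2286
UCL_R = D₄·R̄ = 1.864 × 8.2286 = 15.3381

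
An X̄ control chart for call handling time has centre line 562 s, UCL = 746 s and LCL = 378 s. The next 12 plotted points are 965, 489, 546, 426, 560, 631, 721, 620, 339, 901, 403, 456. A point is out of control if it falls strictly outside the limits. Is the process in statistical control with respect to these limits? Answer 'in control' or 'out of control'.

Compare each point to [378, 746]: sample 1 = 965 > UCL; sample 9 = 339 < LCL; sample 10 = 901 > UCL.

out of control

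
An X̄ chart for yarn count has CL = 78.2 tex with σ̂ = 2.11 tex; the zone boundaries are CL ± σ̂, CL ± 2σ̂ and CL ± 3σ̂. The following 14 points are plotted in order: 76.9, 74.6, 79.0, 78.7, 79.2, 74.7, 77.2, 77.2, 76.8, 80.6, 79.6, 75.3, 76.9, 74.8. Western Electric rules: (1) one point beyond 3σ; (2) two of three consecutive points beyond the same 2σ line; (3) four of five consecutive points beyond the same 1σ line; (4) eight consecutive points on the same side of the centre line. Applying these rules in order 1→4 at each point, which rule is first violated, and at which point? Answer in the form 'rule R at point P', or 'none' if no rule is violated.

Zone of each point (C = within 1σ̂, B = 1σ̂–2σ̂, A = 2σ̂–3σ̂, * = beyond 3σ̂; sign = side of CL): 1:-C, 2:-B, 3:+C, 4:+C, 5:+C, 6:-B, 7:-C, 8:-C, 9:-C, 10:+B, 11:+C, 12:-B, 13:-C, 14:-B
No rule fires across all 14 points.

none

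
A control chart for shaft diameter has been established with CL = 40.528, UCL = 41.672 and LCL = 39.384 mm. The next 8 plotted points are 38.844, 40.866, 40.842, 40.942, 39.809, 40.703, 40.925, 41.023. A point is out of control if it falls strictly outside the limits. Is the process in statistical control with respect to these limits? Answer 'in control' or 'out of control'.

out of control

Compare each point to [39.384, 41.672]: sample 1 = 38.844 < LCL.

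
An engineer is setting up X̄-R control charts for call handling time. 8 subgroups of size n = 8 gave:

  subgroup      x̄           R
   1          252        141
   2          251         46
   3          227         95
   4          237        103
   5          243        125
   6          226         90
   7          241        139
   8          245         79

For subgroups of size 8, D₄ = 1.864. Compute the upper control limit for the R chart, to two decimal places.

190.59

R̄ = (141 + 46 + 95 + 103 + 125 + 90 + 139 + 79) / 8 = 818.0000 / 8 = 102.2500
UCL_R = D₄·R̄ = 1.864 × 102.2500 = 190.5940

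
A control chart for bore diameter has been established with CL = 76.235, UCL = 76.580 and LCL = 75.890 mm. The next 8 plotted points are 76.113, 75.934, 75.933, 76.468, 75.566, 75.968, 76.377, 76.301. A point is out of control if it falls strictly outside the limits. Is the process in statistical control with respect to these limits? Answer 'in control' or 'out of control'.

out of control

Compare each point to [75.890, 76.580]: sample 5 = 75.566 < LCL.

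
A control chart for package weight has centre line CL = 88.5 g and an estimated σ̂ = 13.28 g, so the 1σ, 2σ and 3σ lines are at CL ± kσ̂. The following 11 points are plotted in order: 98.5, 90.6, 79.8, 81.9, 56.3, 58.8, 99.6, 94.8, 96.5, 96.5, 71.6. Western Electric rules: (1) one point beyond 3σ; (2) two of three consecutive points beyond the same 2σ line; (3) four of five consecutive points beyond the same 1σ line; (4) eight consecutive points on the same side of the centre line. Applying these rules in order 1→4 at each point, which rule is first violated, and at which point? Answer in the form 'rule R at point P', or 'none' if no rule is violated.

Zone of each point (C = within 1σ̂, B = 1σ̂–2σ̂, A = 2σ̂–3σ̂, * = beyond 3σ̂; sign = side of CL): 1:+C, 2:+C, 3:-C, 4:-C, 5:-A, 6:-A, 7:+C, 8:+C, 9:+C, 10:+C, 11:-B
Rule 2 (two of three consecutive points beyond the same 2σ limit) is satisfied at point 6.

rule 2 at point 6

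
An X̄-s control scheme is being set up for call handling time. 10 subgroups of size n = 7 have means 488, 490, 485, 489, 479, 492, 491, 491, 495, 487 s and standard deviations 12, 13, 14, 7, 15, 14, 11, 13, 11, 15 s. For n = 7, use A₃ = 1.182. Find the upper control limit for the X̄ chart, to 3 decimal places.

503.475

X̄̄ = (488 + 490 + 485 + 489 + 479 + 492 + 491 + 491 + 495 + 487) / 10 = 488.7000
s̄ = (12 + 13 + 14 + 7 + 15 + 14 + 11 + 13 + 11 + 15) / 10 = 12.5000
UCL = X̄̄ + A₃·s̄ = 488.7000 + 1.182 × 12.5000 = 503.4750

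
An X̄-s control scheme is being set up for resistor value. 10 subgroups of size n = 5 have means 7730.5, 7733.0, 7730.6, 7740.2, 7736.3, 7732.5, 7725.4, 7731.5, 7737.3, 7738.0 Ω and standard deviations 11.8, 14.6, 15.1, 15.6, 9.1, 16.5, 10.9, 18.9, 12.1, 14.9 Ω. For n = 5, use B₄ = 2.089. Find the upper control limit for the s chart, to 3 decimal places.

29.142

s̄ = (11.8 + 14.6 + 15.1 + 15.6 + 9.1 + 16.5 + 10.9 + 18.9 + 12.1 + 14.9) / 10 = 13.9500
UCL_s = B₄·s̄ = 2.089 × 13.9500 = 29.1415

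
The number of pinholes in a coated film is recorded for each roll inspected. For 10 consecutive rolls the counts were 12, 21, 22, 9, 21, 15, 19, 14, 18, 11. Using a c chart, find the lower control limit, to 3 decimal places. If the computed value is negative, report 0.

4.125

c̄ = (12 + 21 + 22 + 9 + 21 + 15 + 19 + 14 + 18 + 11) / 10 = 162 / 10 = 16.2000
LCL = c̄ − 3√c̄ = 16.2000 − 3 × 4.0249 = 4.1252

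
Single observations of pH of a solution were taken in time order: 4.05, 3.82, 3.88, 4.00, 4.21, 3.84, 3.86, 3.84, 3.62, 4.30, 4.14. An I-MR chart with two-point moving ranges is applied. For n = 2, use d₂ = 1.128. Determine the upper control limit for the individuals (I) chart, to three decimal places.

X̄ = (4.05 + 3.82 + 3.88 + 4.00 + 4.21 + 3.84 + 3.86 + 3.84 + 3.62 + 4.30 + 4.14) / 11 = 3.9600
Moving ranges: 0.23, 0.06, 0.12, 0.21, 0.37, 0.02, 0.02, 0.22, 0.68, 0.16; M̄R̄ = 2.0900 / 10 = 0.2090
UCL = X̄ + 3·M̄R̄/d₂ = 3.9600 + 3 × 0.2090 / 1.128 = 4.5159

4.516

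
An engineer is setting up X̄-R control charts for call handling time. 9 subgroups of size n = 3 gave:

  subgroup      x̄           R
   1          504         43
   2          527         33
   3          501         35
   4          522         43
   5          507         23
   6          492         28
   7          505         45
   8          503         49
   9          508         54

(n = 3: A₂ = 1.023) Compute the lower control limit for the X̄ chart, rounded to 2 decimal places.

467.54

X̄̄ = (504 + 527 + 501 + 522 + 507 + 492 + 505 + 503 + 508) / 9 = 4569.0000 / 9 = 507.6667
R̄ = (43 + 33 + 35 + 43 + 23 + 28 + 45 + 49 + 54) / 9 = 353.0000 / 9 = 39.2222
LCL = X̄̄ − A₂·R̄ = 507.6667 − 1.023 × 39.2222 = 467.5423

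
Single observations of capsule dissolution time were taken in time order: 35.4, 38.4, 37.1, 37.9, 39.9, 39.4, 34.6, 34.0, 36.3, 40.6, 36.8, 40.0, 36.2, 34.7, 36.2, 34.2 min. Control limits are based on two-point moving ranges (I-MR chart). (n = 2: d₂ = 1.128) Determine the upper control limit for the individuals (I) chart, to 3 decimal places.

X̄ = (35.4 + 38.4 + 37.1 + 37.9 + 39.9 + 39.4 + 34.6 + 34.0 + 36.3 + 40.6 + 36.8 + 40.0 + 36.2 + 34.7 + 36.2 + 34.2) / 16 = 36.9813
Moving ranges: 3.0, 1.3, 0.8, 2.0, 0.5, 4.8, 0.6, 2.3, 4.3, 3.8, 3.2, 3.8, 1.5, 1.5, 2.0; M̄R̄ = 35.4000 / 15 = 2.3600
UCL = X̄ + 3·M̄R̄/d₂ = 36.9813 + 3 × 2.3600 / 1.128 = 43.2578

43.258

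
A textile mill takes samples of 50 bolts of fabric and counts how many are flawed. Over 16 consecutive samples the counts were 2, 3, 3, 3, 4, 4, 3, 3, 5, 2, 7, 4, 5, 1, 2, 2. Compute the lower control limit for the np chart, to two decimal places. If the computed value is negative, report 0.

0.00

p̄ = Σdᵢ / (k·n) = 53 / (16 × 50) = 0.06625
LCL = np̄ − 3·√(np̄(1−p̄)) = 3.3125 − 3 × 1.7587 = -1.9636 → 0 (negative, so LCL = 0)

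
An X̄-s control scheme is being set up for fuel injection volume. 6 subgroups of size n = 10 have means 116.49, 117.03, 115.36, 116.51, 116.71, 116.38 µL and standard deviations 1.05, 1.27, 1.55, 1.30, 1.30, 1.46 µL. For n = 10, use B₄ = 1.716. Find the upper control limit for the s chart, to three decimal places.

2.268

s̄ = (1.05 + 1.27 + 1.55 + 1.30 + 1.30 + 1.46) / 6 = 1.3217
UCL_s = B₄·s̄ = 1.716 × 1.3217 = 2.2680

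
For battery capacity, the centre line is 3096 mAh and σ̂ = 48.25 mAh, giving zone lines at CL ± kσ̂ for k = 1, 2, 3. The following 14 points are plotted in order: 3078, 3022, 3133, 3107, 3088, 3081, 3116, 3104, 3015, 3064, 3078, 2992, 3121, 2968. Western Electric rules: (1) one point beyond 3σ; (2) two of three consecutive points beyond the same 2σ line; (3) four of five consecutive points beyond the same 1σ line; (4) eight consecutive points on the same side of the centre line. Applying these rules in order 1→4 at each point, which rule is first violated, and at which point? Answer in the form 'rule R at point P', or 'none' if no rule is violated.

rule 2 at point 14

Zone of each point (C = within 1σ̂, B = 1σ̂–2σ̂, A = 2σ̂–3σ̂, * = beyond 3σ̂; sign = side of CL): 1:-C, 2:-B, 3:+C, 4:+C, 5:-C, 6:-C, 7:+C, 8:+C, 9:-B, 10:-C, 11:-C, 12:-A, 13:+C, 14:-A
Rule 2 (two of three consecutive points beyond the same 2σ limit) is satisfied at point 14.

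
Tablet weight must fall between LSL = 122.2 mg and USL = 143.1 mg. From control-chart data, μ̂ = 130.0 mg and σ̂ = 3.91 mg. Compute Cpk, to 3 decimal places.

Cpu = (USL − μ̂) / (3σ̂) = (143.1 − 130.0) / (3 × 3.91) = 1.1168; Cpl = (μ̂ − LSL) / (3σ̂) = (130.0 − 122.2) / (3 × 3.91) = 0.6650; Cpk = min(Cpu, Cpl) = 0.6650

0.665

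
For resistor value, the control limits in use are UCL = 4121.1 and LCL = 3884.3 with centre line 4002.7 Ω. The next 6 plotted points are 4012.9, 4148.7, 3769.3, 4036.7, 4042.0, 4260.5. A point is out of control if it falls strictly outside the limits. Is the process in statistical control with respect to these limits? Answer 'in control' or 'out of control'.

out of control

Compare each point to [3884.3, 4121.1]: sample 2 = 4148.7 > UCL; sample 3 = 3769.3 < LCL; sample 6 = 4260.5 > UCL.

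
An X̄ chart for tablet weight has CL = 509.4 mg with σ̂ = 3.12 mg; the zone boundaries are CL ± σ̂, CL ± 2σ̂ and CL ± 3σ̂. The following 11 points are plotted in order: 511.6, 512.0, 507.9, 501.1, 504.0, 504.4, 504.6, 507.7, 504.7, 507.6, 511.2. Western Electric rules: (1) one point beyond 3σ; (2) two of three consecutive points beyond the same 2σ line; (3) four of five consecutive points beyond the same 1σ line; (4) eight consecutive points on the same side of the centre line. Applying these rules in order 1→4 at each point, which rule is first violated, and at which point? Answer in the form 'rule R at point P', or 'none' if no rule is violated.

rule 3 at point 7

Zone of each point (C = within 1σ̂, B = 1σ̂–2σ̂, A = 2σ̂–3σ̂, * = beyond 3σ̂; sign = side of CL): 1:+C, 2:+C, 3:-C, 4:-A, 5:-B, 6:-B, 7:-B, 8:-C, 9:-B, 10:-C, 11:+C
Rule 3 (four of five consecutive points beyond the same 1σ limit) is satisfied at point 7.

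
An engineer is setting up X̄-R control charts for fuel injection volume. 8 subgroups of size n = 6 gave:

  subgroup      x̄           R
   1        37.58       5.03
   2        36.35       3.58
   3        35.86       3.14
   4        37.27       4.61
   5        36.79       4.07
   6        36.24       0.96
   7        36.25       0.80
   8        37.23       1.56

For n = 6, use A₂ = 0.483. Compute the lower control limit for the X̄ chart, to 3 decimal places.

35.262

X̄̄ = (37.58 + 36.35 + 35.86 + 37.27 + 36.79 + 36.24 + 36.25 + 37.23) / 8 = 293.5700 / 8 = 36.6962
R̄ = (5.03 + 3.58 + 3.14 + 4.61 + 4.07 + 0.96 + 0.80 + 1.56) / 8 = 23.7500 / 8 = 2.9688
LCL = X̄̄ − A₂·R̄ = 36.6962 − 0.483 × 2.9688 = 35.2623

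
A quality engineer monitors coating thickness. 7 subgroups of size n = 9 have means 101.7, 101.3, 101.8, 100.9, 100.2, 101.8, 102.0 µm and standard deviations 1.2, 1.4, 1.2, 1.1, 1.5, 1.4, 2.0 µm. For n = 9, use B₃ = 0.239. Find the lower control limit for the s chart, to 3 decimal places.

0.335

s̄ = (1.2 + 1.4 + 1.2 + 1.1 + 1.5 + 1.4 + 2.0) / 7 = 1.4000
LCL_s = B₃·s̄ = 0.239 × 1.4000 = 0.3346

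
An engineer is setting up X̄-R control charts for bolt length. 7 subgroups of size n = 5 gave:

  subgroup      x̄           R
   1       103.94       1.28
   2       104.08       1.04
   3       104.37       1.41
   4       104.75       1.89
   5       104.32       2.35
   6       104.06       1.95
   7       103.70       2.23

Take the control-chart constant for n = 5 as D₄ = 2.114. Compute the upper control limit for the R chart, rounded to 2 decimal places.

R̄ = (1.28 + 1.04 + 1.41 + 1.89 + 2.35 + 1.95 + 2.23) / 7 = 12.1500 / 7 = 1.7357
UCL_R = D₄·R̄ = 2.114 × 1.7357 = 3.6693

3.67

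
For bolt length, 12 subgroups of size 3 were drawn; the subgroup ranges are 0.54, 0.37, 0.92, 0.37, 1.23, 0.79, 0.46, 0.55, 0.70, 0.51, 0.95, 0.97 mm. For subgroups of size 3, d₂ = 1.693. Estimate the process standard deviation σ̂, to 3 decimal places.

0.411

R̄ = (0.54 + 0.37 + 0.92 + 0.37 + 1.23 + 0.79 + 0.46 + 0.55 + 0.70 + 0.51 + 0.95 + 0.97) / 12 = 0.6967
σ̂ = R̄ / d₂ = 0.6967 / 1.693 = 0.4115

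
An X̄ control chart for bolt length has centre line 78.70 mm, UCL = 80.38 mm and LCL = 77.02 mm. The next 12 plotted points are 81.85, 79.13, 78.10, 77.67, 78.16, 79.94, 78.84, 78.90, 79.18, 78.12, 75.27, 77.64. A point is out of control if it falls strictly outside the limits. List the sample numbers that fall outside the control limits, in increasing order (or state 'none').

1, 11

Compare each point to [77.02, 80.38]: sample 1 = 81.85 > UCL; sample 11 = 75.27 < LCL.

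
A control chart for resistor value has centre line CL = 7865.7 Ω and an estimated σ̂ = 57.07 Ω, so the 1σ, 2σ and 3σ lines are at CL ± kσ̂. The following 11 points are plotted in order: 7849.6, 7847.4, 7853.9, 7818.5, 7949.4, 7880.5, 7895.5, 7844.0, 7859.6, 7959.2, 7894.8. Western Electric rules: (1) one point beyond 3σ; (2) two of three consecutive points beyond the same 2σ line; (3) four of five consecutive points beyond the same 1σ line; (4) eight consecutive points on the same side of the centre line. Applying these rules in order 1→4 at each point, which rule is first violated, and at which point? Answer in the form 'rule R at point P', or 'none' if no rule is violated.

none

Zone of each point (C = within 1σ̂, B = 1σ̂–2σ̂, A = 2σ̂–3σ̂, * = beyond 3σ̂; sign = side of CL): 1:-C, 2:-C, 3:-C, 4:-C, 5:+B, 6:+C, 7:+C, 8:-C, 9:-C, 10:+B, 11:+C
No rule fires across all 11 points.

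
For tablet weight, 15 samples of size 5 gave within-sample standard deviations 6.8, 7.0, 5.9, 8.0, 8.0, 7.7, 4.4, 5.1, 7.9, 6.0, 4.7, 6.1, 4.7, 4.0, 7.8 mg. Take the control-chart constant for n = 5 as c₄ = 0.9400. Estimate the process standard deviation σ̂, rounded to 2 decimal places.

s̄ = (6.8 + 7.0 + 5.9 + 8.0 + 8.0 + 7.7 + 4.4 + 5.1 + 7.9 + 6.0 + 4.7 + 6.1 + 4.7 + 4.0 + 7.8) / 15 = 6.2733
σ̂ = s̄ / c₄ = 6.2733 / 0.9400 = 6.6738

6.67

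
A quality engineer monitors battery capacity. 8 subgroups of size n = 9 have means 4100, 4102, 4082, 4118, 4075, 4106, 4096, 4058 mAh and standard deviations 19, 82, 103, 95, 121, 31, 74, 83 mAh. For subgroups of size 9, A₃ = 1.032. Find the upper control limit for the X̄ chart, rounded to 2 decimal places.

4170.56

X̄̄ = (4100 + 4102 + 4082 + 4118 + 4075 + 4106 + 4096 + 4058) / 8 = 4092.1250
s̄ = (19 + 82 + 103 + 95 + 121 + 31 + 74 + 83) / 8 = 76.0000
UCL = X̄̄ + A₃·s̄ = 4092.1250 + 1.032 × 76.0000 = 4170.5570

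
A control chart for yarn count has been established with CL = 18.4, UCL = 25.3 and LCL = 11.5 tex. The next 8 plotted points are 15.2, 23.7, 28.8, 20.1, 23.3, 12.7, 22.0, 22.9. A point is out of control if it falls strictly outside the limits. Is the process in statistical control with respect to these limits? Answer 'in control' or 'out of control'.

out of control

Compare each point to [11.5, 25.3]: sample 3 = 28.8 > UCL.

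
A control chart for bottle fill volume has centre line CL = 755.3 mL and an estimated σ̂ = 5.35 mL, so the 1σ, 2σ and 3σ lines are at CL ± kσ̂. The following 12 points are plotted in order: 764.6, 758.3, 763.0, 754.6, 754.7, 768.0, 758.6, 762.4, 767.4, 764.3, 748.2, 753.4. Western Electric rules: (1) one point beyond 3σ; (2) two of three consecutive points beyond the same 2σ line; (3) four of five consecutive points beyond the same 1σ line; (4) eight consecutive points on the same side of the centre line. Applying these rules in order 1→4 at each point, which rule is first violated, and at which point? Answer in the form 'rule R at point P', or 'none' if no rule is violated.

Zone of each point (C = within 1σ̂, B = 1σ̂–2σ̂, A = 2σ̂–3σ̂, * = beyond 3σ̂; sign = side of CL): 1:+B, 2:+C, 3:+B, 4:-C, 5:-C, 6:+A, 7:+C, 8:+B, 9:+A, 10:+B, 11:-B, 12:-C
Rule 3 (four of five consecutive points beyond the same 1σ limit) is satisfied at point 10.

rule 3 at point 10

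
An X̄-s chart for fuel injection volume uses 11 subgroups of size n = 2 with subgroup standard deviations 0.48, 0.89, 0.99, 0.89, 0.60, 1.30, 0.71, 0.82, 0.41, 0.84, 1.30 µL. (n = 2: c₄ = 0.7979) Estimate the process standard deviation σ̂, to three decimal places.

1.052

s̄ = (0.48 + 0.89 + 0.99 + 0.89 + 0.60 + 1.30 + 0.71 + 0.82 + 0.41 + 0.84 + 1.30) / 11 = 0.8391
σ̂ = s̄ / c₄ = 0.8391 / 0.7979 = 1.0516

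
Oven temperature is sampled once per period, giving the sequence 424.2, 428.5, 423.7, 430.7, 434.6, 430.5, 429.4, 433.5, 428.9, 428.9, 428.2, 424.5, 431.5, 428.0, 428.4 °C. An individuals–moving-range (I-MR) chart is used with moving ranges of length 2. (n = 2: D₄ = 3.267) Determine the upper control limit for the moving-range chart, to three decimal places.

11.481

Moving ranges: 4.3, 4.8, 7.0, 3.9, 4.1, 1.1, 4.1, 4.6, 0.0, 0.7, 3.7, 7.0, 3.5, 0.4; M̄R̄ = 49.2000 / 14 = 3.5143
UCL_MR = D₄·M̄R̄ = 3.267 × 3.5143 = 11.4812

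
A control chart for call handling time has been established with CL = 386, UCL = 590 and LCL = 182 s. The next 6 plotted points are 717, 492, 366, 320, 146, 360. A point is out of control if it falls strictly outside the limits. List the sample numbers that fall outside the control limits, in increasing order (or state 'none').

Compare each point to [182, 590]: sample 1 = 717 > UCL; sample 5 = 146 < LCL.

1, 5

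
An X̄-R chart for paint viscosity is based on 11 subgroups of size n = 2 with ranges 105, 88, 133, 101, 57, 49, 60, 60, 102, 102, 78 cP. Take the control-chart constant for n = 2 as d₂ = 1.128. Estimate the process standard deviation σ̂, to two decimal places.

R̄ = (105 + 88 + 133 + 101 + 57 + 49 + 60 + 60 + 102 + 102 + 78) / 11 = 85.0000
σ̂ = R̄ / d₂ = 85.0000 / 1.128 = 75.3546

75.35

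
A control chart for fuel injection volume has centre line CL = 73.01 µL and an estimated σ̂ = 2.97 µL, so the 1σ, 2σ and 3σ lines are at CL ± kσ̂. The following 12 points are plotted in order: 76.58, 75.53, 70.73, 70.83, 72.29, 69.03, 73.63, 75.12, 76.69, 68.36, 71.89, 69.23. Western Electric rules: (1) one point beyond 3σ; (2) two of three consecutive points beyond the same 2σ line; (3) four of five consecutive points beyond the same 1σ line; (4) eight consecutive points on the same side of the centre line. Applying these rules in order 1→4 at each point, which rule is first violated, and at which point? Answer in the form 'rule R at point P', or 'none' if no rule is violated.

Zone of each point (C = within 1σ̂, B = 1σ̂–2σ̂, A = 2σ̂–3σ̂, * = beyond 3σ̂; sign = side of CL): 1:+B, 2:+C, 3:-C, 4:-C, 5:-C, 6:-B, 7:+C, 8:+C, 9:+B, 10:-B, 11:-C, 12:-B
No rule fires across all 12 points.

none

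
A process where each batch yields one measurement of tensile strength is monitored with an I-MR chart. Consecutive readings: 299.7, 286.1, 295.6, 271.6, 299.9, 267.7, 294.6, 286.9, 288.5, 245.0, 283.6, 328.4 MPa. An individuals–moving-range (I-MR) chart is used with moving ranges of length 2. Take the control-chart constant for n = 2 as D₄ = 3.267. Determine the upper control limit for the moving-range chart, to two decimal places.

80.40

Moving ranges: 13.6, 9.5, 24.0, 28.3, 32.2, 26.9, 7.7, 1.6, 43.5, 38.6, 44.8; M̄R̄ = 270.7000 / 11 = 24.6091
UCL_MR = D₄·M̄R̄ = 3.267 × 24.6091 = 80.3979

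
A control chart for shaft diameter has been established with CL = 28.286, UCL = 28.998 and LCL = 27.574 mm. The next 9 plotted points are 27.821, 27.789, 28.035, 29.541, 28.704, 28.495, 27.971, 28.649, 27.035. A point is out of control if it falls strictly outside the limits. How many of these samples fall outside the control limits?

2

Compare each point to [27.574, 28.998]: sample 4 = 29.541 > UCL; sample 9 = 27.035 < LCL.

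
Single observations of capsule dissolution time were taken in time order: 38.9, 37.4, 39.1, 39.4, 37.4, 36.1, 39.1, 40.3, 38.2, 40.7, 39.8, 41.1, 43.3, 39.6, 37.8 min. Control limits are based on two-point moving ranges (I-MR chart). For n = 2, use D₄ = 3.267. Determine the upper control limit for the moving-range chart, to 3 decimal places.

5.951

Moving ranges: 1.5, 1.7, 0.3, 2.0, 1.3, 3.0, 1.2, 2.1, 2.5, 0.9, 1.3, 2.2, 3.7, 1.8; M̄R̄ = 25.5000 / 14 = 1.8214
UCL_MR = D₄·M̄R̄ = 3.267 × 1.8214 = 5.9506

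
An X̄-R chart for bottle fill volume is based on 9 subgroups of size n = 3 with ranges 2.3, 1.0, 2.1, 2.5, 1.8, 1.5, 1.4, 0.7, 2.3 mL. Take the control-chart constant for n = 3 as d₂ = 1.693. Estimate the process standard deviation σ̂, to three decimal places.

1.024

R̄ = (2.3 + 1.0 + 2.1 + 2.5 + 1.8 + 1.5 + 1.4 + 0.7 + 2.3) / 9 = 1.7333
σ̂ = R̄ / d₂ = 1.7333 / 1.693 = 1.0238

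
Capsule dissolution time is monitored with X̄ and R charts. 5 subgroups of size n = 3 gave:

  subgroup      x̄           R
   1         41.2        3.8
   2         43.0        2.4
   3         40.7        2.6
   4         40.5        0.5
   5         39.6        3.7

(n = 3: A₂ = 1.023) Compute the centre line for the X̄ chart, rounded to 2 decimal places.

X̄̄ = (41.2 + 43.0 + 40.7 + 40.5 + 39.6) / 5 = 205.0000 / 5 = 41.0000
CL = X̄̄ = 41.0000

41.00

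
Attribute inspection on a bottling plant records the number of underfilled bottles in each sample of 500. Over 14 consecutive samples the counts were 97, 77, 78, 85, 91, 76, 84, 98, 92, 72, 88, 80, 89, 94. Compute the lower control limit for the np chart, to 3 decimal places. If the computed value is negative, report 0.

60.495

p̄ = Σdᵢ / (k·n) = 1201 / (14 × 500) = 0.17157
LCL = np̄ − 3·√(np̄(1−p̄)) = 85.7857 − 3 × 8.4301 = 60.4953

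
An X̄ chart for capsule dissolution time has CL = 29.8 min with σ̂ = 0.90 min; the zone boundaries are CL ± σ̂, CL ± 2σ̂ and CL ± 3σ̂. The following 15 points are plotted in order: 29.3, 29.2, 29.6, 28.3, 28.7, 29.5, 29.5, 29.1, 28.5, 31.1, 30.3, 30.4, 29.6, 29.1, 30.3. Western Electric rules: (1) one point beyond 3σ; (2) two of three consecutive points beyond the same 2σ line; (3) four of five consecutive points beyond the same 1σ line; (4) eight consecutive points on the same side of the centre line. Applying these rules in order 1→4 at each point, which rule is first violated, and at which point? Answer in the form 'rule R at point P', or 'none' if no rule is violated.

rule 4 at point 8

Zone of each point (C = within 1σ̂, B = 1σ̂–2σ̂, A = 2σ̂–3σ̂, * = beyond 3σ̂; sign = side of CL): 1:-C, 2:-C, 3:-C, 4:-B, 5:-B, 6:-C, 7:-C, 8:-C, 9:-B, 10:+B, 11:+C, 12:+C, 13:-C, 14:-C, 15:+C
Rule 4 (eight consecutive points on the same side of the centre line) is satisfied at point 8.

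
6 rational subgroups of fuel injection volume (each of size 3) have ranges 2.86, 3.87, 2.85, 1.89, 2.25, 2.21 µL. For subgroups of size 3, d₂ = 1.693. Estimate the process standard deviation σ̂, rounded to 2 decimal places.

1.57

R̄ = (2.86 + 3.87 + 2.85 + 1.89 + 2.25 + 2.21) / 6 = 2.6550
σ̂ = R̄ / d₂ = 2.6550 / 1.693 = 1.5682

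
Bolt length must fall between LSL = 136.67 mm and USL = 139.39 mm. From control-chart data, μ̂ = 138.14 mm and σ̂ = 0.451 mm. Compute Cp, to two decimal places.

1.01

Cp = (USL − LSL) / (6σ̂) = (139.39 − 136.67) / (6 × 0.451) = 2.7200 / 2.7060 = 1.0052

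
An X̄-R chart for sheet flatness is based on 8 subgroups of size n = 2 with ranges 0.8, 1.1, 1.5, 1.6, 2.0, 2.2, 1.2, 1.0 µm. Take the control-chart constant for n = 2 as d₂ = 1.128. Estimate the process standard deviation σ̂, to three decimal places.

1.263

R̄ = (0.8 + 1.1 + 1.5 + 1.6 + 2.0 + 2.2 + 1.2 + 1.0) / 8 = 1.4250
σ̂ = R̄ / d₂ = 1.4250 / 1.128 = 1.2633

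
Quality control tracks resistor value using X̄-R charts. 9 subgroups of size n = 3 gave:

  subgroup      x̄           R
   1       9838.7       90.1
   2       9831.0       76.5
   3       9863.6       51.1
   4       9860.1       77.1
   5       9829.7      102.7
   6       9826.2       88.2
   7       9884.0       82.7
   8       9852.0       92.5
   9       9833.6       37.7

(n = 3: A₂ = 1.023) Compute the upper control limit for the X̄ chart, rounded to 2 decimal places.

X̄̄ = (9838.7 + 9831.0 + 9863.6 + 9860.1 + 9829.7 + 9826.2 + 9884.0 + 9852.0 + 9833.6) / 9 = 88618.9000 / 9 = 9846.5444
R̄ = (90.1 + 76.5 + 51.1 + 77.1 + 102.7 + 88.2 + 82.7 + 92.5 + 37.7) / 9 = 698.6000 / 9 = 77.6222
UCL = X̄̄ + A₂·R̄ = 9846.5444 + 1.023 × 77.6222 = 9925.9520

9925.95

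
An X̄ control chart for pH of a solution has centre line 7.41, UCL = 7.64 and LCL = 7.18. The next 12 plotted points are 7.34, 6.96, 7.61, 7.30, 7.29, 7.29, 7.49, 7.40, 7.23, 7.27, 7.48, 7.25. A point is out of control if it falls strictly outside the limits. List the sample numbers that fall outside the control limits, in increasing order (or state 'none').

Compare each point to [7.18, 7.64]: sample 2 = 6.96 < LCL.

2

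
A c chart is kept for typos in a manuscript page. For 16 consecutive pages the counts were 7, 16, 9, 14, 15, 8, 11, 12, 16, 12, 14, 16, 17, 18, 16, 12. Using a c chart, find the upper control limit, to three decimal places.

24.258

c̄ = (7 + 16 + 9 + 14 + 15 + 8 + 11 + 12 + 16 + 12 + 14 + 16 + 17 + 18 + 16 + 12) / 16 = 213 / 16 = 13.3125
UCL = c̄ + 3√c̄ = 13.3125 + 3 × √13.3125 = 13.3125 + 3 × 3.6486 = 24.2584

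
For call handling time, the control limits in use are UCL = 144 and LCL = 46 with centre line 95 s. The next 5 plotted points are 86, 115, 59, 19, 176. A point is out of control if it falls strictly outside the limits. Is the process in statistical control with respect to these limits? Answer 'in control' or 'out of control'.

out of control

Compare each point to [46, 144]: sample 4 = 19 < LCL; sample 5 = 176 > UCL.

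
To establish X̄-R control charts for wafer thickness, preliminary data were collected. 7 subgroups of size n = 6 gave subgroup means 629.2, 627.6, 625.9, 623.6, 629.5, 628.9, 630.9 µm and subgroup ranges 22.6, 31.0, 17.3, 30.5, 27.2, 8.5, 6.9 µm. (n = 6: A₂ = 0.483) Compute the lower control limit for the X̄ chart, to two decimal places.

X̄̄ = (629.2 + 627.6 + 625.9 + 623.6 + 629.5 + 628.9 + 630.9) / 7 = 4395.6000 / 7 = 627.9429
R̄ = (22.6 + 31.0 + 17.3 + 30.5 + 27.2 + 8.5 + 6.9) / 7 = 144.0000 / 7 = 20.5714
LCL = X̄̄ − A₂·R̄ = 627.9429 − 0.483 × 20.5714 = 618.0069

618.01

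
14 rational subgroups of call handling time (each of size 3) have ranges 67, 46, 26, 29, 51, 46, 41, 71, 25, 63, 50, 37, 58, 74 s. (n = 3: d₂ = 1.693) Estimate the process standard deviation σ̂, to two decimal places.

R̄ = (67 + 46 + 26 + 29 + 51 + 46 + 41 + 71 + 25 + 63 + 50 + 37 + 58 + 74) / 14 = 48.8571
σ̂ = R̄ / d₂ = 48.8571 / 1.693 = 28.8583

28.86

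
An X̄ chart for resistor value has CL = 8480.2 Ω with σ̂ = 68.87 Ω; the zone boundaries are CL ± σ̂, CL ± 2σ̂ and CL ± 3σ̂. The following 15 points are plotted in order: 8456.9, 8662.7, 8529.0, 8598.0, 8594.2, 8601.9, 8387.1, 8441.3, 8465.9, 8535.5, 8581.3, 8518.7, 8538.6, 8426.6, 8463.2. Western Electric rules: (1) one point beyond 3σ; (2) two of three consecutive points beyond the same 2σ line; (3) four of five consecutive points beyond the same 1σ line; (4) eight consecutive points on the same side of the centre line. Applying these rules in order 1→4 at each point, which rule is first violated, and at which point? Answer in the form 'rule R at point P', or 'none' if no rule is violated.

rule 3 at point 6

Zone of each point (C = within 1σ̂, B = 1σ̂–2σ̂, A = 2σ̂–3σ̂, * = beyond 3σ̂; sign = side of CL): 1:-C, 2:+A, 3:+C, 4:+B, 5:+B, 6:+B, 7:-B, 8:-C, 9:-C, 10:+C, 11:+B, 12:+C, 13:+C, 14:-C, 15:-C
Rule 3 (four of five consecutive points beyond the same 1σ limit) is satisfied at point 6.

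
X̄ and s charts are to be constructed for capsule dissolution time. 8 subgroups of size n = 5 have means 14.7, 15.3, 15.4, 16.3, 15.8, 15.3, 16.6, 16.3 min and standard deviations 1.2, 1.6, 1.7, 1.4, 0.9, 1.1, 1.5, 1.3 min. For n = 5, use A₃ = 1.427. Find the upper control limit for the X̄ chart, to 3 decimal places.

17.621

X̄̄ = (14.7 + 15.3 + 15.4 + 16.3 + 15.8 + 15.3 + 16.6 + 16.3) / 8 = 15.7125
s̄ = (1.2 + 1.6 + 1.7 + 1.4 + 0.9 + 1.1 + 1.5 + 1.3) / 8 = 1.3375
UCL = X̄̄ + A₃·s̄ = 15.7125 + 1.427 × 1.3375 = 17.6211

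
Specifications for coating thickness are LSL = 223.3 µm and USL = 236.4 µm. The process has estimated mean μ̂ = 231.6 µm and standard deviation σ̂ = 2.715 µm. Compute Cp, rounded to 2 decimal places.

0.80

Cp = (USL − LSL) / (6σ̂) = (236.4 − 223.3) / (6 × 2.715) = 13.1000 / 16.2900 = 0.8042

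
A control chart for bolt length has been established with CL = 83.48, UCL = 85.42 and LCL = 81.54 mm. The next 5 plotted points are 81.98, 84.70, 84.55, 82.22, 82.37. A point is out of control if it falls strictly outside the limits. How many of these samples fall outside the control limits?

0

All 5 points lie within [81.54, 85.42].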